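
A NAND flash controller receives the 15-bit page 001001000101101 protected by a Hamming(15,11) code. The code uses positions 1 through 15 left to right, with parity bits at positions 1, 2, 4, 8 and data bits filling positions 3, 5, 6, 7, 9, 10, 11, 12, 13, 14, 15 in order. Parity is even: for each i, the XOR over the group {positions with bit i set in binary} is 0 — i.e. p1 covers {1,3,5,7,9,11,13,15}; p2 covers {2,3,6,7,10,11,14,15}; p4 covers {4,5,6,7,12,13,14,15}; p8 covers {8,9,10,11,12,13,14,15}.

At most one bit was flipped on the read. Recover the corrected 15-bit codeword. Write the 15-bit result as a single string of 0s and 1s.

s1 (pos 1,3,5,7,9,11,13,15): 0⊕1⊕0⊕0⊕0⊕0⊕1⊕1 = 1
s2 (pos 2,3,6,7,10,11,14,15): 0⊕1⊕1⊕0⊕1⊕0⊕0⊕1 = 0
s4 (pos 4,5,6,7,12,13,14,15): 0⊕0⊕1⊕0⊕1⊕1⊕0⊕1 = 0
s8 (pos 8,9,10,11,12,13,14,15): 0⊕0⊕1⊕0⊕1⊕1⊕0⊕1 = 0
Syndrome s8…s1 = 0001 → error at position 1.
Flip position 1: 001001000101101 → 101001000101101

101001000101101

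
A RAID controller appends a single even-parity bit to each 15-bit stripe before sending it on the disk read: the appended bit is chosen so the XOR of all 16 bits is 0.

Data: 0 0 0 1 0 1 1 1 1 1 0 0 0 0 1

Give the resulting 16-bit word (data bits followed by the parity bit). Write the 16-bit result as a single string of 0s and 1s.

0001011111000011

XOR of the 15 data bits: 0⊕0⊕0⊕1⊕0⊕1⊕1⊕1⊕1⊕1⊕0⊕0⊕0⊕0⊕1 = 1
Parity bit = 1 (so all 16 bits XOR to 0).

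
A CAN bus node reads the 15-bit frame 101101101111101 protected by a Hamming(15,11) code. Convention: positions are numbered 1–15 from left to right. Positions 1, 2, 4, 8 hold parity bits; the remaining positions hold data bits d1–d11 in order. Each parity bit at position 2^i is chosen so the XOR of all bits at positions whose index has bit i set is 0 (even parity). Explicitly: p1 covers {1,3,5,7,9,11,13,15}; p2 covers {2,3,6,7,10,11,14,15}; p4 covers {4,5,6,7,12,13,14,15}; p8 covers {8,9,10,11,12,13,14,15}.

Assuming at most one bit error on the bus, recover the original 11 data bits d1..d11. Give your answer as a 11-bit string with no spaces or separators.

s1 (pos 1,3,5,7,9,11,13,15): 1⊕1⊕0⊕1⊕1⊕1⊕1⊕1 = 1
s2 (pos 2,3,6,7,10,11,14,15): 0⊕1⊕1⊕1⊕1⊕1⊕0⊕1 = 0
s4 (pos 4,5,6,7,12,13,14,15): 1⊕0⊕1⊕1⊕1⊕1⊕0⊕1 = 0
s8 (pos 8,9,10,11,12,13,14,15): 0⊕1⊕1⊕1⊕1⊕1⊕0⊕1 = 0
Syndrome s8…s1 = 0001 → error at position 1.
Flip position 1: 101101101111101 → 001101101111101
Read data bits from positions 3,5,6,7,9,10,11,12,13,14,15: 10111111101

10111111101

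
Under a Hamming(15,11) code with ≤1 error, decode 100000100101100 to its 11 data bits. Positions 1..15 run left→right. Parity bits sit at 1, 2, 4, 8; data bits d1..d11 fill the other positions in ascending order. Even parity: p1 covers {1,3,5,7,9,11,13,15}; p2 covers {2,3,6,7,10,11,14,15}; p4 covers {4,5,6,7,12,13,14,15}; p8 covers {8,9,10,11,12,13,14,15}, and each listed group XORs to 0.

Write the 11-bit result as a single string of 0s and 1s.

00010101000

s1 (pos 1,3,5,7,9,11,13,15): 1⊕0⊕0⊕1⊕0⊕0⊕1⊕0 = 1
s2 (pos 2,3,6,7,10,11,14,15): 0⊕0⊕0⊕1⊕1⊕0⊕0⊕0 = 0
s4 (pos 4,5,6,7,12,13,14,15): 0⊕0⊕0⊕1⊕1⊕1⊕0⊕0 = 1
s8 (pos 8,9,10,11,12,13,14,15): 0⊕0⊕1⊕0⊕1⊕1⊕0⊕0 = 1
Syndrome s8…s1 = 1101 → error at position 13.
Flip position 13: 100000100101100 → 100000100101000
Read data bits from positions 3,5,6,7,9,10,11,12,13,14,15: 00010101000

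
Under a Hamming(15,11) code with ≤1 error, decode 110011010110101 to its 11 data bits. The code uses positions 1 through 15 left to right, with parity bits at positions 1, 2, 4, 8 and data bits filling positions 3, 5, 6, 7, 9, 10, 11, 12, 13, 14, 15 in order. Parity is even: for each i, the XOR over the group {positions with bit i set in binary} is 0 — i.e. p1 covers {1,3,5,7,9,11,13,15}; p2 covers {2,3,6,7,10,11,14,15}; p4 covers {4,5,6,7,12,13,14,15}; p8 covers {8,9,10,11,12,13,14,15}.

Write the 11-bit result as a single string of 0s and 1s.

s1 (pos 1,3,5,7,9,11,13,15): 1⊕0⊕1⊕0⊕0⊕1⊕1⊕1 = 1
s2 (pos 2,3,6,7,10,11,14,15): 1⊕0⊕1⊕0⊕1⊕1⊕0⊕1 = 1
s4 (pos 4,5,6,7,12,13,14,15): 0⊕1⊕1⊕0⊕0⊕1⊕0⊕1 = 0
s8 (pos 8,9,10,11,12,13,14,15): 1⊕0⊕1⊕1⊕0⊕1⊕0⊕1 = 1
Syndrome s8…s1 = 1011 → error at position 11.
Flip position 11: 110011010110101 → 110011010100101
Read data bits from positions 3,5,6,7,9,10,11,12,13,14,15: 01100100101

01100100101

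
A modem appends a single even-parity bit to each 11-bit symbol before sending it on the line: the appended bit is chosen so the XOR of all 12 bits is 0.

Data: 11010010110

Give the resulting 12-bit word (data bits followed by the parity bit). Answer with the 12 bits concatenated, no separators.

110100101100

XOR of the 11 data bits: 1⊕1⊕0⊕1⊕0⊕0⊕1⊕0⊕1⊕1⊕0 = 0
Parity bit = 0 (so all 12 bits XOR to 0).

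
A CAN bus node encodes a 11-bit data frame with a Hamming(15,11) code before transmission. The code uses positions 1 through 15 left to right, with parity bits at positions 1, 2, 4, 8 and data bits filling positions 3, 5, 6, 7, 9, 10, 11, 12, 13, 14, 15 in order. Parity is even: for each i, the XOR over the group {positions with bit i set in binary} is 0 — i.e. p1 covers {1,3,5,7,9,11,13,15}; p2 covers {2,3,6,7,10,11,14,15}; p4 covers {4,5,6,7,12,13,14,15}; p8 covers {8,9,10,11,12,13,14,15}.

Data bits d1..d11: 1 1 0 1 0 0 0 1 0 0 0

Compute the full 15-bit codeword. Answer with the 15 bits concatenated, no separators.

101110110001000

Place data at non-parity positions: p1 p2 1 p4 1 0 1 p8 0 0 0 1 0 0 0
p1 (pos 1,3,5,7,9,11,13,15): XOR of data positions = 1⊕1⊕1⊕0⊕0⊕0⊕0 = 1
p2 (pos 2,3,6,7,10,11,14,15): XOR of data positions = 1⊕0⊕1⊕0⊕0⊕0⊕0 = 0
p4 (pos 4,5,6,7,12,13,14,15): XOR of data positions = 1⊕0⊕1⊕1⊕0⊕0⊕0 = 1
p8 (pos 8,9,10,11,12,13,14,15): XOR of data positions = 0⊕0⊕0⊕1⊕0⊕0⊕0 = 1
Codeword: 101110110001000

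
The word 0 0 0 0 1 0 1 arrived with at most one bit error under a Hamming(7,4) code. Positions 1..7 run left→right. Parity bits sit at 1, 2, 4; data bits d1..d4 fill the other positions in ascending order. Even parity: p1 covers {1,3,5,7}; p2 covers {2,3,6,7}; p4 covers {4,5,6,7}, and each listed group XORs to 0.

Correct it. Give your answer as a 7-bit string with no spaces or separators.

s1 (pos 1,3,5,7): 0⊕0⊕1⊕1 = 0
s2 (pos 2,3,6,7): 0⊕0⊕0⊕1 = 1
s4 (pos 4,5,6,7): 0⊕1⊕0⊕1 = 0
Syndrome s4…s1 = 010 → error at position 2.
Flip position 2: 0000101 → 0100101

0100101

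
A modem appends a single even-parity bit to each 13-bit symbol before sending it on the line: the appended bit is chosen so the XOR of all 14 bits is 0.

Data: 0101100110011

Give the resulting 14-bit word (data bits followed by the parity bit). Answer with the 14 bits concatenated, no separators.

01011001100111

XOR of the 13 data bits: 0⊕1⊕0⊕1⊕1⊕0⊕0⊕1⊕1⊕0⊕0⊕1⊕1 = 1
Parity bit = 1 (so all 14 bits XOR to 0).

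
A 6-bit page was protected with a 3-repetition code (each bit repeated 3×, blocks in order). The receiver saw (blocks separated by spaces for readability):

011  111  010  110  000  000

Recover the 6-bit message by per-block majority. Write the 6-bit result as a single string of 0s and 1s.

110100

Block 1 (011): 2 ones → 1
Block 2 (111): 3 ones → 1
Block 3 (010): 1 one → 0
Block 4 (110): 2 ones → 1
Block 5 (000): 0 ones → 0
Block 6 (000): 0 ones → 0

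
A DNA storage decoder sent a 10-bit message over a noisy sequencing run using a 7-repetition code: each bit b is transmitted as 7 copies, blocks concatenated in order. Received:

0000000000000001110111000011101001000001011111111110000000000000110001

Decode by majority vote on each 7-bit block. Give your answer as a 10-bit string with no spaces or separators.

0010001000

Block 1 (0000000): 0 ones → 0
Block 2 (0000000): 0 ones → 0
Block 3 (0111011): 5 ones → 1
Block 4 (1000011): 3 ones → 0
Block 5 (1010010): 3 ones → 0
Block 6 (0000101): 2 ones → 0
Block 7 (1111111): 7 ones → 1
Block 8 (1100000): 2 ones → 0
Block 9 (0000000): 0 ones → 0
Block 10 (0110001): 3 ones → 0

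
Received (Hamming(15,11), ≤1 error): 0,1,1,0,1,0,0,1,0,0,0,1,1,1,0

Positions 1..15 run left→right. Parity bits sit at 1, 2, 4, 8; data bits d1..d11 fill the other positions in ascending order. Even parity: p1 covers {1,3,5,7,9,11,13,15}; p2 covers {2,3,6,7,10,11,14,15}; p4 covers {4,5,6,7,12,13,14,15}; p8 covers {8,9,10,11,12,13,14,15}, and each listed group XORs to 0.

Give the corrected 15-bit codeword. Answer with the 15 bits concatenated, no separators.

s1 (pos 1,3,5,7,9,11,13,15): 0⊕1⊕1⊕0⊕0⊕0⊕1⊕0 = 1
s2 (pos 2,3,6,7,10,11,14,15): 1⊕1⊕0⊕0⊕0⊕0⊕1⊕0 = 1
s4 (pos 4,5,6,7,12,13,14,15): 0⊕1⊕0⊕0⊕1⊕1⊕1⊕0 = 0
s8 (pos 8,9,10,11,12,13,14,15): 1⊕0⊕0⊕0⊕1⊕1⊕1⊕0 = 0
Syndrome s8…s1 = 0011 → error at position 3.
Flip position 3: 011010010001110 → 010010010001110

010010010001110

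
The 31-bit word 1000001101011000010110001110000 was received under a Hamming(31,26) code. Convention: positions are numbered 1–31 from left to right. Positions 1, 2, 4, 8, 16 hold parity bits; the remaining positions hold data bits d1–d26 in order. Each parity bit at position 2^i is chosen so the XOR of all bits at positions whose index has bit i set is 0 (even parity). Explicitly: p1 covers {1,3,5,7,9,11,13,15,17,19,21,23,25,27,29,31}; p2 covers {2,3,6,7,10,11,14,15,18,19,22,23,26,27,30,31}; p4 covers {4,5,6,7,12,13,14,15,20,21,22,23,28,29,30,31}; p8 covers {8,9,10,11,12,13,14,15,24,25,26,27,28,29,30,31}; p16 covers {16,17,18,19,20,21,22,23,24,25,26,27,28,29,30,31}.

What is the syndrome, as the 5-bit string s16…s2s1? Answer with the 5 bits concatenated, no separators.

s1 (pos 1,3,5,7,9,11,13,15,17,19,21,23,25,27,29,31): 1⊕0⊕0⊕1⊕0⊕0⊕1⊕0⊕0⊕0⊕1⊕0⊕1⊕1⊕0⊕0 = 0
s2 (pos 2,3,6,7,10,11,14,15,18,19,22,23,26,27,30,31): 0⊕0⊕0⊕1⊕1⊕0⊕0⊕0⊕1⊕0⊕0⊕0⊕1⊕1⊕0⊕0 = 1
s4 (pos 4,5,6,7,12,13,14,15,20,21,22,23,28,29,30,31): 0⊕0⊕0⊕1⊕1⊕1⊕0⊕0⊕1⊕1⊕0⊕0⊕0⊕0⊕0⊕0 = 1
s8 (pos 8,9,10,11,12,13,14,15,24,25,26,27,28,29,30,31): 1⊕0⊕1⊕0⊕1⊕1⊕0⊕0⊕0⊕1⊕1⊕1⊕0⊕0⊕0⊕0 = 1
s16 (pos 16,17,18,19,20,21,22,23,24,25,26,27,28,29,30,31): 0⊕0⊕1⊕0⊕1⊕1⊕0⊕0⊕0⊕1⊕1⊕1⊕0⊕0⊕0⊕0 = 0
Syndrome s16…s1 = 01110 → error at position 14.

01110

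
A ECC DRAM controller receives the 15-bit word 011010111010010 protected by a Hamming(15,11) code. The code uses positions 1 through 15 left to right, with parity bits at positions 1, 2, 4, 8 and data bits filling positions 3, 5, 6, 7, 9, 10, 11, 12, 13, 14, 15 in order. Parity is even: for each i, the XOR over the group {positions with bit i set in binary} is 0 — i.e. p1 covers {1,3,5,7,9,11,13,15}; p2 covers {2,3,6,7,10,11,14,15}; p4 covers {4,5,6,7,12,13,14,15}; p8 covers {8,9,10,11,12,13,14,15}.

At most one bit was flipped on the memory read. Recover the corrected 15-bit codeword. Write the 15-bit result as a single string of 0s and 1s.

011010011010010

s1 (pos 1,3,5,7,9,11,13,15): 0⊕1⊕1⊕1⊕1⊕1⊕0⊕0 = 1
s2 (pos 2,3,6,7,10,11,14,15): 1⊕1⊕0⊕1⊕0⊕1⊕1⊕0 = 1
s4 (pos 4,5,6,7,12,13,14,15): 0⊕1⊕0⊕1⊕0⊕0⊕1⊕0 = 1
s8 (pos 8,9,10,11,12,13,14,15): 1⊕1⊕0⊕1⊕0⊕0⊕1⊕0 = 0
Syndrome s8…s1 = 0111 → error at position 7.
Flip position 7: 011010111010010 → 011010011010010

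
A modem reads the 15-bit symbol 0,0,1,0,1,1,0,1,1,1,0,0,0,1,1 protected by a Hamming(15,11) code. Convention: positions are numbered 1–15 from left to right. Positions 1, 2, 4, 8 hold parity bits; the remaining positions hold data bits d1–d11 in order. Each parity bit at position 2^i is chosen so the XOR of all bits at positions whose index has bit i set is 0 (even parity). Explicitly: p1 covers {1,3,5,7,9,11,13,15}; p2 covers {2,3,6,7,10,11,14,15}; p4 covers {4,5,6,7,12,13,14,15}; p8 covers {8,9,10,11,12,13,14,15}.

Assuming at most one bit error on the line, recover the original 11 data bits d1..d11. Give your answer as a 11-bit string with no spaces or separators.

s1 (pos 1,3,5,7,9,11,13,15): 0⊕1⊕1⊕0⊕1⊕0⊕0⊕1 = 0
s2 (pos 2,3,6,7,10,11,14,15): 0⊕1⊕1⊕0⊕1⊕0⊕1⊕1 = 1
s4 (pos 4,5,6,7,12,13,14,15): 0⊕1⊕1⊕0⊕0⊕0⊕1⊕1 = 0
s8 (pos 8,9,10,11,12,13,14,15): 1⊕1⊕1⊕0⊕0⊕0⊕1⊕1 = 1
Syndrome s8…s1 = 1010 → error at position 10.
Flip position 10: 001011011100011 → 001011011000011
Read data bits from positions 3,5,6,7,9,10,11,12,13,14,15: 11101000011

11101000011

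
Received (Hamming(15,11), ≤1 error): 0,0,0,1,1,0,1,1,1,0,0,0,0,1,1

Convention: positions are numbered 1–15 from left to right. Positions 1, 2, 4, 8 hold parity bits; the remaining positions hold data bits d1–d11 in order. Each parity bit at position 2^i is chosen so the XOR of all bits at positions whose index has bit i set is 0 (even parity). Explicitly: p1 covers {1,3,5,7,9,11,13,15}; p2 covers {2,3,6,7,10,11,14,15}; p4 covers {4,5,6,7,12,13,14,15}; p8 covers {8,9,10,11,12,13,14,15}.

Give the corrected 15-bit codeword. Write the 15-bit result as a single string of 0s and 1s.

s1 (pos 1,3,5,7,9,11,13,15): 0⊕0⊕1⊕1⊕1⊕0⊕0⊕1 = 0
s2 (pos 2,3,6,7,10,11,14,15): 0⊕0⊕0⊕1⊕0⊕0⊕1⊕1 = 1
s4 (pos 4,5,6,7,12,13,14,15): 1⊕1⊕0⊕1⊕0⊕0⊕1⊕1 = 1
s8 (pos 8,9,10,11,12,13,14,15): 1⊕1⊕0⊕0⊕0⊕0⊕1⊕1 = 0
Syndrome s8…s1 = 0110 → error at position 6.
Flip position 6: 000110111000011 → 000111111000011

000111111000011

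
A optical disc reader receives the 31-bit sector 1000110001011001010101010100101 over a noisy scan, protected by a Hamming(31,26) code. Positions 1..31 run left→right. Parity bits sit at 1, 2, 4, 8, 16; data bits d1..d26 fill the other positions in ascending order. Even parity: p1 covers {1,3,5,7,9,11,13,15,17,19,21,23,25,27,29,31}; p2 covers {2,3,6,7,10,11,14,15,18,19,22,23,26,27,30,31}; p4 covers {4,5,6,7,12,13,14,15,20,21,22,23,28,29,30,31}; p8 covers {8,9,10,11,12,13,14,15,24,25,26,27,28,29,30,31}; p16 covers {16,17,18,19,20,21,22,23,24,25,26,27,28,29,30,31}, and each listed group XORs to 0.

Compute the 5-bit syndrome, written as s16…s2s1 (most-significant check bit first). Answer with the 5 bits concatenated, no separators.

s1 (pos 1,3,5,7,9,11,13,15,17,19,21,23,25,27,29,31): 1⊕0⊕1⊕0⊕0⊕0⊕1⊕0⊕0⊕0⊕0⊕0⊕0⊕0⊕1⊕1 = 1
s2 (pos 2,3,6,7,10,11,14,15,18,19,22,23,26,27,30,31): 0⊕0⊕1⊕0⊕1⊕0⊕0⊕0⊕1⊕0⊕1⊕0⊕1⊕0⊕0⊕1 = 0
s4 (pos 4,5,6,7,12,13,14,15,20,21,22,23,28,29,30,31): 0⊕1⊕1⊕0⊕1⊕1⊕0⊕0⊕1⊕0⊕1⊕0⊕0⊕1⊕0⊕1 = 0
s8 (pos 8,9,10,11,12,13,14,15,24,25,26,27,28,29,30,31): 0⊕0⊕1⊕0⊕1⊕1⊕0⊕0⊕1⊕0⊕1⊕0⊕0⊕1⊕0⊕1 = 1
s16 (pos 16,17,18,19,20,21,22,23,24,25,26,27,28,29,30,31): 1⊕0⊕1⊕0⊕1⊕0⊕1⊕0⊕1⊕0⊕1⊕0⊕0⊕1⊕0⊕1 = 0
Syndrome s16…s1 = 01001 → error at position 9.

01001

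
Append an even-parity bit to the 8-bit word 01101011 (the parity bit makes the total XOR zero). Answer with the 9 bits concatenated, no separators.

XOR of the 8 data bits: 0⊕1⊕1⊕0⊕1⊕0⊕1⊕1 = 1
Parity bit = 1 (so all 9 bits XOR to 0).

011010111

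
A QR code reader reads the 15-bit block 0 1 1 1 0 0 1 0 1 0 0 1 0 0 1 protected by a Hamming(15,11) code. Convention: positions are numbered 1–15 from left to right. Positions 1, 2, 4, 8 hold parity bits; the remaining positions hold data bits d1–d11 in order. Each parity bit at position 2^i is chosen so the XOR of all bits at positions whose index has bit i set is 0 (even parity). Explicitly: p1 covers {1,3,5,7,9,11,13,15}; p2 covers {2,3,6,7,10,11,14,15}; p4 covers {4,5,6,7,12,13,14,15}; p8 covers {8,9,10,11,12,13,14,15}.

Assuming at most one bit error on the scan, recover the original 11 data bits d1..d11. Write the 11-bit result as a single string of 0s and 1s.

s1 (pos 1,3,5,7,9,11,13,15): 0⊕1⊕0⊕1⊕1⊕0⊕0⊕1 = 0
s2 (pos 2,3,6,7,10,11,14,15): 1⊕1⊕0⊕1⊕0⊕0⊕0⊕1 = 0
s4 (pos 4,5,6,7,12,13,14,15): 1⊕0⊕0⊕1⊕1⊕0⊕0⊕1 = 0
s8 (pos 8,9,10,11,12,13,14,15): 0⊕1⊕0⊕0⊕1⊕0⊕0⊕1 = 1
Syndrome s8…s1 = 1000 → error at position 8.
Flip position 8: 011100101001001 → 011100111001001
Read data bits from positions 3,5,6,7,9,10,11,12,13,14,15: 10011001001

10011001001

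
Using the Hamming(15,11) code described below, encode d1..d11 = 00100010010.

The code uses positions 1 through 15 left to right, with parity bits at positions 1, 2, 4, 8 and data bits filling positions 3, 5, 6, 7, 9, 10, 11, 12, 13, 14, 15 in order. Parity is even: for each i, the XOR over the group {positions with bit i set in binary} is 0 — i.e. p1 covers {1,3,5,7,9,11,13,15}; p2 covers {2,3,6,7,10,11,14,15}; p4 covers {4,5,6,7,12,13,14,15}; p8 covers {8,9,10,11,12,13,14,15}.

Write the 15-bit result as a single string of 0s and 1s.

110001000010010

Place data at non-parity positions: p1 p2 0 p4 0 1 0 p8 0 0 1 0 0 1 0
p1 (pos 1,3,5,7,9,11,13,15): XOR of data positions = 0⊕0⊕0⊕0⊕1⊕0⊕0 = 1
p2 (pos 2,3,6,7,10,11,14,15): XOR of data positions = 0⊕1⊕0⊕0⊕1⊕1⊕0 = 1
p4 (pos 4,5,6,7,12,13,14,15): XOR of data positions = 0⊕1⊕0⊕0⊕0⊕1⊕0 = 0
p8 (pos 8,9,10,11,12,13,14,15): XOR of data positions = 0⊕0⊕1⊕0⊕0⊕1⊕0 = 0
Codeword: 110001000010010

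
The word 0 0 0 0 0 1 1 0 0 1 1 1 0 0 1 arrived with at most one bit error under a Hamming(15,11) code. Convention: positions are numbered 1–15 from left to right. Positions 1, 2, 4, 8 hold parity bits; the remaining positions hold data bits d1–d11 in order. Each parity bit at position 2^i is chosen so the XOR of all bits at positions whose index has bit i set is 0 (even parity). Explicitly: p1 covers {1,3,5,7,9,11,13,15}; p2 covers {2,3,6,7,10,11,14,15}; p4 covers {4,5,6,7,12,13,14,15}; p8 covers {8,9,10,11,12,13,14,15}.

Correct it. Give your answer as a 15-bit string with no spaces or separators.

001001100111001

s1 (pos 1,3,5,7,9,11,13,15): 0⊕0⊕0⊕1⊕0⊕1⊕0⊕1 = 1
s2 (pos 2,3,6,7,10,11,14,15): 0⊕0⊕1⊕1⊕1⊕1⊕0⊕1 = 1
s4 (pos 4,5,6,7,12,13,14,15): 0⊕0⊕1⊕1⊕1⊕0⊕0⊕1 = 0
s8 (pos 8,9,10,11,12,13,14,15): 0⊕0⊕1⊕1⊕1⊕0⊕0⊕1 = 0
Syndrome s8…s1 = 0011 → error at position 3.
Flip position 3: 000001100111001 → 001001100111001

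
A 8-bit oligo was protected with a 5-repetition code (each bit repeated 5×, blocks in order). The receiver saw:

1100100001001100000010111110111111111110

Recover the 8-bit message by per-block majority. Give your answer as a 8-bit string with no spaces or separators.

Block 1 (11001): 3 ones → 1
Block 2 (00001): 1 one → 0
Block 3 (00110): 2 ones → 0
Block 4 (00000): 0 ones → 0
Block 5 (10111): 4 ones → 1
Block 6 (11011): 4 ones → 1
Block 7 (11111): 5 ones → 1
Block 8 (11110): 4 ones → 1

10001111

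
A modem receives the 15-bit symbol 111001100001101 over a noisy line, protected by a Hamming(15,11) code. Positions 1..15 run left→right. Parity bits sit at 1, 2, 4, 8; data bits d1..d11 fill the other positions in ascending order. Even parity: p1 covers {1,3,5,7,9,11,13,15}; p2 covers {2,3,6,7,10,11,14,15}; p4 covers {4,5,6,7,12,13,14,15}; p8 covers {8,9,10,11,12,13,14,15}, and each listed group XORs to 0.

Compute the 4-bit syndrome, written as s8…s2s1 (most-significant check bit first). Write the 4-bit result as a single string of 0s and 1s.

1111

s1 (pos 1,3,5,7,9,11,13,15): 1⊕1⊕0⊕1⊕0⊕0⊕1⊕1 = 1
s2 (pos 2,3,6,7,10,11,14,15): 1⊕1⊕1⊕1⊕0⊕0⊕0⊕1 = 1
s4 (pos 4,5,6,7,12,13,14,15): 0⊕0⊕1⊕1⊕1⊕1⊕0⊕1 = 1
s8 (pos 8,9,10,11,12,13,14,15): 0⊕0⊕0⊕0⊕1⊕1⊕0⊕1 = 1
Syndrome s8…s1 = 1111 → error at position 15.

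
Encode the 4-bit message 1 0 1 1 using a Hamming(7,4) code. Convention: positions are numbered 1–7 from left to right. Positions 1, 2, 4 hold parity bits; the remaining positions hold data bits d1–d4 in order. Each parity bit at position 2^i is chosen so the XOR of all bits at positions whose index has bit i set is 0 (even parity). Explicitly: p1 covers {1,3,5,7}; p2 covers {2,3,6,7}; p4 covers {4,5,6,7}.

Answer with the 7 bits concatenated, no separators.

Place data at non-parity positions: p1 p2 1 p4 0 1 1
p1 (pos 1,3,5,7): XOR of data positions = 1⊕0⊕1 = 0
p2 (pos 2,3,6,7): XOR of data positions = 1⊕1⊕1 = 1
p4 (pos 4,5,6,7): XOR of data positions = 0⊕1⊕1 = 0
Codeword: 0110011

0110011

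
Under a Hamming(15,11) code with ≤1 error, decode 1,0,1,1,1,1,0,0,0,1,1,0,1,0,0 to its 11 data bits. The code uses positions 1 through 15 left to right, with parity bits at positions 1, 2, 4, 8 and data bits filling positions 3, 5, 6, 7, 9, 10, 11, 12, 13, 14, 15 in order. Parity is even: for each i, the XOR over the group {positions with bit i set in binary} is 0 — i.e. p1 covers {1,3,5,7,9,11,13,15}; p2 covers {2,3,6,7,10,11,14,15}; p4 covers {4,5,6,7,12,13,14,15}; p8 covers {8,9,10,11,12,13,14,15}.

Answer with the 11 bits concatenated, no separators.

11101110100

s1 (pos 1,3,5,7,9,11,13,15): 1⊕1⊕1⊕0⊕0⊕1⊕1⊕0 = 1
s2 (pos 2,3,6,7,10,11,14,15): 0⊕1⊕1⊕0⊕1⊕1⊕0⊕0 = 0
s4 (pos 4,5,6,7,12,13,14,15): 1⊕1⊕1⊕0⊕0⊕1⊕0⊕0 = 0
s8 (pos 8,9,10,11,12,13,14,15): 0⊕0⊕1⊕1⊕0⊕1⊕0⊕0 = 1
Syndrome s8…s1 = 1001 → error at position 9.
Flip position 9: 101111000110100 → 101111001110100
Read data bits from positions 3,5,6,7,9,10,11,12,13,14,15: 11101110100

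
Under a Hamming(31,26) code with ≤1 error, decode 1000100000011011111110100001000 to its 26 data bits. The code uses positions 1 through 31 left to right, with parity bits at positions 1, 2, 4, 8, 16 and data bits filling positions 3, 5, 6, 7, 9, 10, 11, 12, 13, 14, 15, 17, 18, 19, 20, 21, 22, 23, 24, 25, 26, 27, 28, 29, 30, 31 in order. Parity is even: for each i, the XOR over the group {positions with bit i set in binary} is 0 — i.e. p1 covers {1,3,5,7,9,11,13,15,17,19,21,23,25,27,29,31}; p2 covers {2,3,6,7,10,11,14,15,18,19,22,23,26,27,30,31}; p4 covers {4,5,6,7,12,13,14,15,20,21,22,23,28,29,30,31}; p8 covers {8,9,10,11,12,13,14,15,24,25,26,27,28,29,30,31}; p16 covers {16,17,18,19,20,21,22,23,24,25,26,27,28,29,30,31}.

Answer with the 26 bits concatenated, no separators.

01000001101111110100001000

s1 (pos 1,3,5,7,9,11,13,15,17,19,21,23,25,27,29,31): 1⊕0⊕1⊕0⊕0⊕0⊕1⊕1⊕1⊕1⊕1⊕1⊕0⊕0⊕0⊕0 = 0
s2 (pos 2,3,6,7,10,11,14,15,18,19,22,23,26,27,30,31): 0⊕0⊕0⊕0⊕0⊕0⊕0⊕1⊕1⊕1⊕0⊕1⊕0⊕0⊕0⊕0 = 0
s4 (pos 4,5,6,7,12,13,14,15,20,21,22,23,28,29,30,31): 0⊕1⊕0⊕0⊕1⊕1⊕0⊕1⊕1⊕1⊕0⊕1⊕1⊕0⊕0⊕0 = 0
s8 (pos 8,9,10,11,12,13,14,15,24,25,26,27,28,29,30,31): 0⊕0⊕0⊕0⊕1⊕1⊕0⊕1⊕0⊕0⊕0⊕0⊕1⊕0⊕0⊕0 = 0
s16 (pos 16,17,18,19,20,21,22,23,24,25,26,27,28,29,30,31): 1⊕1⊕1⊕1⊕1⊕1⊕0⊕1⊕0⊕0⊕0⊕0⊕1⊕0⊕0⊕0 = 0
Syndrome s16…s1 = 00000 → no error.
Read data bits from positions 3,5,6,7,9,10,11,12,13,14,15,17,18,19,20,21,22,23,24,25,26,27,28,29,30,31: 01000001101111110100001000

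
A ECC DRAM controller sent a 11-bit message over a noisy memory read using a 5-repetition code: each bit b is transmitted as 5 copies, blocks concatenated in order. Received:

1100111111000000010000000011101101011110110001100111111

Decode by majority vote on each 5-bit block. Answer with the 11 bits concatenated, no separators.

11000111011

Block 1 (11001): 3 ones → 1
Block 2 (11111): 5 ones → 1
Block 3 (00000): 0 ones → 0
Block 4 (00100): 1 one → 0
Block 5 (00000): 0 ones → 0
Block 6 (01110): 3 ones → 1
Block 7 (11010): 3 ones → 1
Block 8 (11110): 4 ones → 1
Block 9 (11000): 2 ones → 0
Block 10 (11001): 3 ones → 1
Block 11 (11111): 5 ones → 1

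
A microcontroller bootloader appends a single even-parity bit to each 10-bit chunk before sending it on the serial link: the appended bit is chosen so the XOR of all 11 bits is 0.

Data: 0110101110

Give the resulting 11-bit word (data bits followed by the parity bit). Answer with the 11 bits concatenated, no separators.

01101011100

XOR of the 10 data bits: 0⊕1⊕1⊕0⊕1⊕0⊕1⊕1⊕1⊕0 = 0
Parity bit = 0 (so all 11 bits XOR to 0).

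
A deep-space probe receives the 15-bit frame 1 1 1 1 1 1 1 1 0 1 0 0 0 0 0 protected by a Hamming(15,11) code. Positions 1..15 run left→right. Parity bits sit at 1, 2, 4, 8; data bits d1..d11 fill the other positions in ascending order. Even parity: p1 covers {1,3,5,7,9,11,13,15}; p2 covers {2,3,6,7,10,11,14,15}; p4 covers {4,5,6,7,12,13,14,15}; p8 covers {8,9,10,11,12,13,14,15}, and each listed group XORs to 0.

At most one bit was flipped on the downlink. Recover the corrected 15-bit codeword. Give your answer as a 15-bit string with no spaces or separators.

s1 (pos 1,3,5,7,9,11,13,15): 1⊕1⊕1⊕1⊕0⊕0⊕0⊕0 = 0
s2 (pos 2,3,6,7,10,11,14,15): 1⊕1⊕1⊕1⊕1⊕0⊕0⊕0 = 1
s4 (pos 4,5,6,7,12,13,14,15): 1⊕1⊕1⊕1⊕0⊕0⊕0⊕0 = 0
s8 (pos 8,9,10,11,12,13,14,15): 1⊕0⊕1⊕0⊕0⊕0⊕0⊕0 = 0
Syndrome s8…s1 = 0010 → error at position 2.
Flip position 2: 111111110100000 → 101111110100000

101111110100000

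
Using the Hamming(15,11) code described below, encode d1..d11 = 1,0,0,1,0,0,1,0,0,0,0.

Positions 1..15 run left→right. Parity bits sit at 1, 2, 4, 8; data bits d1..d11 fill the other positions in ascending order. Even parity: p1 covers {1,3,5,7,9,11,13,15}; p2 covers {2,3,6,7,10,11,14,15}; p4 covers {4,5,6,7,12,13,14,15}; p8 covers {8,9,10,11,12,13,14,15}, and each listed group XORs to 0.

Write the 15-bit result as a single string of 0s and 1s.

Place data at non-parity positions: p1 p2 1 p4 0 0 1 p8 0 0 1 0 0 0 0
p1 (pos 1,3,5,7,9,11,13,15): XOR of data positions = 1⊕0⊕1⊕0⊕1⊕0⊕0 = 1
p2 (pos 2,3,6,7,10,11,14,15): XOR of data positions = 1⊕0⊕1⊕0⊕1⊕0⊕0 = 1
p4 (pos 4,5,6,7,12,13,14,15): XOR of data positions = 0⊕0⊕1⊕0⊕0⊕0⊕0 = 1
p8 (pos 8,9,10,11,12,13,14,15): XOR of data positions = 0⊕0⊕1⊕0⊕0⊕0⊕0 = 1
Codeword: 111100110010000

111100110010000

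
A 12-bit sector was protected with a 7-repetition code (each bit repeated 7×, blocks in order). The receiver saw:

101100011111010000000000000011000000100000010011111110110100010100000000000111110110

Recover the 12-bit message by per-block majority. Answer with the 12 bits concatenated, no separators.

Block 1 (1011000): 3 ones → 0
Block 2 (1111101): 6 ones → 1
Block 3 (0000000): 0 ones → 0
Block 4 (0000000): 0 ones → 0
Block 5 (1100000): 2 ones → 0
Block 6 (0100000): 1 one → 0
Block 7 (0100111): 4 ones → 1
Block 8 (1111011): 6 ones → 1
Block 9 (0100010): 2 ones → 0
Block 10 (1000000): 1 one → 0
Block 11 (0000011): 2 ones → 0
Block 12 (1110110): 5 ones → 1

010000110001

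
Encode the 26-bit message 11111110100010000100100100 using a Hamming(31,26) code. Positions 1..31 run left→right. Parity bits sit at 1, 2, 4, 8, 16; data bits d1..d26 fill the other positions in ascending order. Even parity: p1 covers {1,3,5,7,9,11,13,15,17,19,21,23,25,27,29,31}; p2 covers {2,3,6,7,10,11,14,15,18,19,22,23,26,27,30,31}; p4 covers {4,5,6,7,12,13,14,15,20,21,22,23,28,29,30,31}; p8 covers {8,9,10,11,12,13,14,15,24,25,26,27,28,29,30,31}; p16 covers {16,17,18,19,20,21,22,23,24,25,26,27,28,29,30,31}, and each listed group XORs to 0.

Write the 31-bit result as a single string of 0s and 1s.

Place data at non-parity positions: p1 p2 1 p4 1 1 1 p8 1 1 1 0 1 0 0 p16 0 1 0 0 0 0 1 0 0 1 0 0 1 0 0
p1 (pos 1,3,5,7,9,11,13,15,17,19,21,23,25,27,29,31): XOR of data positions = 1⊕1⊕1⊕1⊕1⊕1⊕0⊕0⊕0⊕0⊕1⊕0⊕0⊕1⊕0 = 0
p2 (pos 2,3,6,7,10,11,14,15,18,19,22,23,26,27,30,31): XOR of data positions = 1⊕1⊕1⊕1⊕1⊕0⊕0⊕1⊕0⊕0⊕1⊕1⊕0⊕0⊕0 = 0
p4 (pos 4,5,6,7,12,13,14,15,20,21,22,23,28,29,30,31): XOR of data positions = 1⊕1⊕1⊕0⊕1⊕0⊕0⊕0⊕0⊕0⊕1⊕0⊕1⊕0⊕0 = 0
p8 (pos 8,9,10,11,12,13,14,15,24,25,26,27,28,29,30,31): XOR of data positions = 1⊕1⊕1⊕0⊕1⊕0⊕0⊕0⊕0⊕1⊕0⊕0⊕1⊕0⊕0 = 0
p16 (pos 16,17,18,19,20,21,22,23,24,25,26,27,28,29,30,31): XOR of data positions = 0⊕1⊕0⊕0⊕0⊕0⊕1⊕0⊕0⊕1⊕0⊕0⊕1⊕0⊕0 = 0
Codeword: 0010111011101000010000100100100

0010111011101000010000100100100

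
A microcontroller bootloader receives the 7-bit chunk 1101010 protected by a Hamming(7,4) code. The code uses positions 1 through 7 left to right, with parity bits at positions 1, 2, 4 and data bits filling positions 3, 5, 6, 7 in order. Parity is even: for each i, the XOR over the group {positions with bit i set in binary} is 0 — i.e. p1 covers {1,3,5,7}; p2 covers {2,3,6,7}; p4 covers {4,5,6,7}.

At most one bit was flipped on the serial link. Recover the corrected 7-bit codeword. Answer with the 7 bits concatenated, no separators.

0101010

s1 (pos 1,3,5,7): 1⊕0⊕0⊕0 = 1
s2 (pos 2,3,6,7): 1⊕0⊕1⊕0 = 0
s4 (pos 4,5,6,7): 1⊕0⊕1⊕0 = 0
Syndrome s4…s1 = 001 → error at position 1.
Flip position 1: 1101010 → 0101010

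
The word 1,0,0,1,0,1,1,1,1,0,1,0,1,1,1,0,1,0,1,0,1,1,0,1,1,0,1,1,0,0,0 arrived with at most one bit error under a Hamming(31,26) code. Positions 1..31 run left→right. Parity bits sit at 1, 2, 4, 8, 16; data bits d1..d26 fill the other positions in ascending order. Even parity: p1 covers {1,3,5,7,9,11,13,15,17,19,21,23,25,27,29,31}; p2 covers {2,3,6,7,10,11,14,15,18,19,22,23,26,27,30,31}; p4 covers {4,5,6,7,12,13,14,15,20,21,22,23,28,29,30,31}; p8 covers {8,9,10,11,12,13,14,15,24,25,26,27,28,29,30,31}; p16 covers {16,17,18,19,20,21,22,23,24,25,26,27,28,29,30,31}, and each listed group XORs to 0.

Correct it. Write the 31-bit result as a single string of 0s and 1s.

1001111110101110101011011011000

s1 (pos 1,3,5,7,9,11,13,15,17,19,21,23,25,27,29,31): 1⊕0⊕0⊕1⊕1⊕1⊕1⊕1⊕1⊕1⊕1⊕0⊕1⊕1⊕0⊕0 = 1
s2 (pos 2,3,6,7,10,11,14,15,18,19,22,23,26,27,30,31): 0⊕0⊕1⊕1⊕0⊕1⊕1⊕1⊕0⊕1⊕1⊕0⊕0⊕1⊕0⊕0 = 0
s4 (pos 4,5,6,7,12,13,14,15,20,21,22,23,28,29,30,31): 1⊕0⊕1⊕1⊕0⊕1⊕1⊕1⊕0⊕1⊕1⊕0⊕1⊕0⊕0⊕0 = 1
s8 (pos 8,9,10,11,12,13,14,15,24,25,26,27,28,29,30,31): 1⊕1⊕0⊕1⊕0⊕1⊕1⊕1⊕1⊕1⊕0⊕1⊕1⊕0⊕0⊕0 = 0
s16 (pos 16,17,18,19,20,21,22,23,24,25,26,27,28,29,30,31): 0⊕1⊕0⊕1⊕0⊕1⊕1⊕0⊕1⊕1⊕0⊕1⊕1⊕0⊕0⊕0 = 0
Syndrome s16…s1 = 00101 → error at position 5.
Flip position 5: 1001011110101110101011011011000 → 1001111110101110101011011011000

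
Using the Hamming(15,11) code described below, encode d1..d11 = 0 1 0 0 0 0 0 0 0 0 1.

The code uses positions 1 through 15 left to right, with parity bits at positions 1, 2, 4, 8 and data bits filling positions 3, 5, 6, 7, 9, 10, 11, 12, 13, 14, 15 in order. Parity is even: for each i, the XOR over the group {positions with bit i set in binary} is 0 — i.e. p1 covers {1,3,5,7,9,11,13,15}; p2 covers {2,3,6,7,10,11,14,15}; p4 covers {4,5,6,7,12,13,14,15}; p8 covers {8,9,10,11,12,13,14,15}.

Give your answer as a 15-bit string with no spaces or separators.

Place data at non-parity positions: p1 p2 0 p4 1 0 0 p8 0 0 0 0 0 0 1
p1 (pos 1,3,5,7,9,11,13,15): XOR of data positions = 0⊕1⊕0⊕0⊕0⊕0⊕1 = 0
p2 (pos 2,3,6,7,10,11,14,15): XOR of data positions = 0⊕0⊕0⊕0⊕0⊕0⊕1 = 1
p4 (pos 4,5,6,7,12,13,14,15): XOR of data positions = 1⊕0⊕0⊕0⊕0⊕0⊕1 = 0
p8 (pos 8,9,10,11,12,13,14,15): XOR of data positions = 0⊕0⊕0⊕0⊕0⊕0⊕1 = 1
Codeword: 010010010000001

010010010000001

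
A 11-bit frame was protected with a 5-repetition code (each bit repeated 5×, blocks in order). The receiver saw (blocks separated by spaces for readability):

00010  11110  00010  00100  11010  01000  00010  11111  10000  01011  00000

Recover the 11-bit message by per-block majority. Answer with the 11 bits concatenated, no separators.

01001001010

Block 1 (00010): 1 one → 0
Block 2 (11110): 4 ones → 1
Block 3 (00010): 1 one → 0
Block 4 (00100): 1 one → 0
Block 5 (11010): 3 ones → 1
Block 6 (01000): 1 one → 0
Block 7 (00010): 1 one → 0
Block 8 (11111): 5 ones → 1
Block 9 (10000): 1 one → 0
Block 10 (01011): 3 ones → 1
Block 11 (00000): 0 ones → 0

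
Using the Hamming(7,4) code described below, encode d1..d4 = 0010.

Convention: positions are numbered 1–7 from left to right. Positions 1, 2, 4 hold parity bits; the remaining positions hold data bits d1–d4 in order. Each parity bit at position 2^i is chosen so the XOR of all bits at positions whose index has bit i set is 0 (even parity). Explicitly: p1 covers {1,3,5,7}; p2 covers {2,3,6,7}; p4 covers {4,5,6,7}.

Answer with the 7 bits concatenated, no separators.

0101010

Place data at non-parity positions: p1 p2 0 p4 0 1 0
p1 (pos 1,3,5,7): XOR of data positions = 0⊕0⊕0 = 0
p2 (pos 2,3,6,7): XOR of data positions = 0⊕1⊕0 = 1
p4 (pos 4,5,6,7): XOR of data positions = 0⊕1⊕0 = 1
Codeword: 0101010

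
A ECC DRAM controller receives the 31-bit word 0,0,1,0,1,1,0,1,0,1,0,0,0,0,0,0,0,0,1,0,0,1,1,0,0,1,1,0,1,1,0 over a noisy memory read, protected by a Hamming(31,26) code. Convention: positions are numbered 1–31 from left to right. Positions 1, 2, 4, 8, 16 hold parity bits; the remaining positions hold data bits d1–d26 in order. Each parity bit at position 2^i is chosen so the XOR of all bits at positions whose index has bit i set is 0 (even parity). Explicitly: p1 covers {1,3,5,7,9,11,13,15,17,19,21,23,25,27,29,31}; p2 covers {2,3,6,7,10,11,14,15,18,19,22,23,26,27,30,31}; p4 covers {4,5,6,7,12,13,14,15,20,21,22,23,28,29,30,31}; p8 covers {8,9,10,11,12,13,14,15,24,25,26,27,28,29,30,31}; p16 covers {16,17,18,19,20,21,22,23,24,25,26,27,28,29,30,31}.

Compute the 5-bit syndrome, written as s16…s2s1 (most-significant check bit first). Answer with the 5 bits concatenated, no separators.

s1 (pos 1,3,5,7,9,11,13,15,17,19,21,23,25,27,29,31): 0⊕1⊕1⊕0⊕0⊕0⊕0⊕0⊕0⊕1⊕0⊕1⊕0⊕1⊕1⊕0 = 0
s2 (pos 2,3,6,7,10,11,14,15,18,19,22,23,26,27,30,31): 0⊕1⊕1⊕0⊕1⊕0⊕0⊕0⊕0⊕1⊕1⊕1⊕1⊕1⊕1⊕0 = 1
s4 (pos 4,5,6,7,12,13,14,15,20,21,22,23,28,29,30,31): 0⊕1⊕1⊕0⊕0⊕0⊕0⊕0⊕0⊕0⊕1⊕1⊕0⊕1⊕1⊕0 = 0
s8 (pos 8,9,10,11,12,13,14,15,24,25,26,27,28,29,30,31): 1⊕0⊕1⊕0⊕0⊕0⊕0⊕0⊕0⊕0⊕1⊕1⊕0⊕1⊕1⊕0 = 0
s16 (pos 16,17,18,19,20,21,22,23,24,25,26,27,28,29,30,31): 0⊕0⊕0⊕1⊕0⊕0⊕1⊕1⊕0⊕0⊕1⊕1⊕0⊕1⊕1⊕0 = 1
Syndrome s16…s1 = 10010 → error at position 18.

10010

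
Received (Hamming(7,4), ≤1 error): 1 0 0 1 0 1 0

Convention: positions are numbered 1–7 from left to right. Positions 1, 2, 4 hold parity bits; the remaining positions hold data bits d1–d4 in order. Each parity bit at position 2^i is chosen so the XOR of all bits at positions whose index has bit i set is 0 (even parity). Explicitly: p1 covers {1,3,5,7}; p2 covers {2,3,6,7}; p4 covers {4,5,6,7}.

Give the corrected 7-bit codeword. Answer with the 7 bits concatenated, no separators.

1011010

s1 (pos 1,3,5,7): 1⊕0⊕0⊕0 = 1
s2 (pos 2,3,6,7): 0⊕0⊕1⊕0 = 1
s4 (pos 4,5,6,7): 1⊕0⊕1⊕0 = 0
Syndrome s4…s1 = 011 → error at position 3.
Flip position 3: 1001010 → 1011010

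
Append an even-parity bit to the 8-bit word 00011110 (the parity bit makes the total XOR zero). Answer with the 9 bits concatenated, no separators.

XOR of the 8 data bits: 0⊕0⊕0⊕1⊕1⊕1⊕1⊕0 = 0
Parity bit = 0 (so all 9 bits XOR to 0).

000111100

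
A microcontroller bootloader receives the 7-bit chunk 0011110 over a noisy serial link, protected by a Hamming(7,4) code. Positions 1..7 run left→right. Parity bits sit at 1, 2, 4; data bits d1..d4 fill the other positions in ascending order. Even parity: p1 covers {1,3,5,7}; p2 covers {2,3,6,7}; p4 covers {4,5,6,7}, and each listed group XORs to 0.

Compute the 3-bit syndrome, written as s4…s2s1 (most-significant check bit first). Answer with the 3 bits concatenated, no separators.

s1 (pos 1,3,5,7): 0⊕1⊕1⊕0 = 0
s2 (pos 2,3,6,7): 0⊕1⊕1⊕0 = 0
s4 (pos 4,5,6,7): 1⊕1⊕1⊕0 = 1
Syndrome s4…s1 = 100 → error at position 4.

100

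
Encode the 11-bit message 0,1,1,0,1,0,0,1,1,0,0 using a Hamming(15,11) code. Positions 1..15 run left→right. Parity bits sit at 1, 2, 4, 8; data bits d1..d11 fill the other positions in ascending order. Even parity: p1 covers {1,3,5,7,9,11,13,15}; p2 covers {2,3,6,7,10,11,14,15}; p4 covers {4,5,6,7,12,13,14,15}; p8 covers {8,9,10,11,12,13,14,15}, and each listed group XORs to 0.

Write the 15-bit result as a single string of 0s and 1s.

110011011001100

Place data at non-parity positions: p1 p2 0 p4 1 1 0 p8 1 0 0 1 1 0 0
p1 (pos 1,3,5,7,9,11,13,15): XOR of data positions = 0⊕1⊕0⊕1⊕0⊕1⊕0 = 1
p2 (pos 2,3,6,7,10,11,14,15): XOR of data positions = 0⊕1⊕0⊕0⊕0⊕0⊕0 = 1
p4 (pos 4,5,6,7,12,13,14,15): XOR of data positions = 1⊕1⊕0⊕1⊕1⊕0⊕0 = 0
p8 (pos 8,9,10,11,12,13,14,15): XOR of data positions = 1⊕0⊕0⊕1⊕1⊕0⊕0 = 1
Codeword: 110011011001100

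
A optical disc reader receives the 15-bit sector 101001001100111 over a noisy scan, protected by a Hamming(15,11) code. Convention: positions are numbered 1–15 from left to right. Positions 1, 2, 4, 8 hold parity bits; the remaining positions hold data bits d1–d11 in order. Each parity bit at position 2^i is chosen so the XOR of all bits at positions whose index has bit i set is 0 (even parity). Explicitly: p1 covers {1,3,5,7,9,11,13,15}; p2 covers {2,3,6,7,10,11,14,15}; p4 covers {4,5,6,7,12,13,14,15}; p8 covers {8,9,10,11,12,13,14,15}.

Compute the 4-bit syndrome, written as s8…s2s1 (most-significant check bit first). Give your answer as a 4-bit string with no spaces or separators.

s1 (pos 1,3,5,7,9,11,13,15): 1⊕1⊕0⊕0⊕1⊕0⊕1⊕1 = 1
s2 (pos 2,3,6,7,10,11,14,15): 0⊕1⊕1⊕0⊕1⊕0⊕1⊕1 = 1
s4 (pos 4,5,6,7,12,13,14,15): 0⊕0⊕1⊕0⊕0⊕1⊕1⊕1 = 0
s8 (pos 8,9,10,11,12,13,14,15): 0⊕1⊕1⊕0⊕0⊕1⊕1⊕1 = 1
Syndrome s8…s1 = 1011 → error at position 11.

1011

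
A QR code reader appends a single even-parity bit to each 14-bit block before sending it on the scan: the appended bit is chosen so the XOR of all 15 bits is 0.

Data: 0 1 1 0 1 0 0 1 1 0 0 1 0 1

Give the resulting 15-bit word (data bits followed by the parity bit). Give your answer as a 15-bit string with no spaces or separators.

XOR of the 14 data bits: 0⊕1⊕1⊕0⊕1⊕0⊕0⊕1⊕1⊕0⊕0⊕1⊕0⊕1 = 1
Parity bit = 1 (so all 15 bits XOR to 0).

011010011001011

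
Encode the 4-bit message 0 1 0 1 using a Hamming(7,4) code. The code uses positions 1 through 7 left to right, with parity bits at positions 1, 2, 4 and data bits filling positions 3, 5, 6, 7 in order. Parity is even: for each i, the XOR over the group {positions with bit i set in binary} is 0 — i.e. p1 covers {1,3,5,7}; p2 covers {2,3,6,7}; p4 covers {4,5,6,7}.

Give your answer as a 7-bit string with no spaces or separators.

0100101

Place data at non-parity positions: p1 p2 0 p4 1 0 1
p1 (pos 1,3,5,7): XOR of data positions = 0⊕1⊕1 = 0
p2 (pos 2,3,6,7): XOR of data positions = 0⊕0⊕1 = 1
p4 (pos 4,5,6,7): XOR of data positions = 1⊕0⊕1 = 0
Codeword: 0100101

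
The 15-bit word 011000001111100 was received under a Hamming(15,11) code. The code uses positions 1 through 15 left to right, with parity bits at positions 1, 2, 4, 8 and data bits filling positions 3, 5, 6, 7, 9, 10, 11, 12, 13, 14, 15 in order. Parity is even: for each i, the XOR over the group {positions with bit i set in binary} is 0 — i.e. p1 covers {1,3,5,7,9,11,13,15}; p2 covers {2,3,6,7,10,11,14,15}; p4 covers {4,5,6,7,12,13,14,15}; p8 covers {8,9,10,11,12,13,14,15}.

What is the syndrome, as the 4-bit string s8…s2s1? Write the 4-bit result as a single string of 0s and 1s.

s1 (pos 1,3,5,7,9,11,13,15): 0⊕1⊕0⊕0⊕1⊕1⊕1⊕0 = 0
s2 (pos 2,3,6,7,10,11,14,15): 1⊕1⊕0⊕0⊕1⊕1⊕0⊕0 = 0
s4 (pos 4,5,6,7,12,13,14,15): 0⊕0⊕0⊕0⊕1⊕1⊕0⊕0 = 0
s8 (pos 8,9,10,11,12,13,14,15): 0⊕1⊕1⊕1⊕1⊕1⊕0⊕0 = 1
Syndrome s8…s1 = 1000 → error at position 8.

1000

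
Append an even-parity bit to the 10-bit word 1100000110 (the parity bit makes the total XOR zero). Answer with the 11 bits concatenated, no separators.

11000001100

XOR of the 10 data bits: 1⊕1⊕0⊕0⊕0⊕0⊕0⊕1⊕1⊕0 = 0
Parity bit = 0 (so all 11 bits XOR to 0).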